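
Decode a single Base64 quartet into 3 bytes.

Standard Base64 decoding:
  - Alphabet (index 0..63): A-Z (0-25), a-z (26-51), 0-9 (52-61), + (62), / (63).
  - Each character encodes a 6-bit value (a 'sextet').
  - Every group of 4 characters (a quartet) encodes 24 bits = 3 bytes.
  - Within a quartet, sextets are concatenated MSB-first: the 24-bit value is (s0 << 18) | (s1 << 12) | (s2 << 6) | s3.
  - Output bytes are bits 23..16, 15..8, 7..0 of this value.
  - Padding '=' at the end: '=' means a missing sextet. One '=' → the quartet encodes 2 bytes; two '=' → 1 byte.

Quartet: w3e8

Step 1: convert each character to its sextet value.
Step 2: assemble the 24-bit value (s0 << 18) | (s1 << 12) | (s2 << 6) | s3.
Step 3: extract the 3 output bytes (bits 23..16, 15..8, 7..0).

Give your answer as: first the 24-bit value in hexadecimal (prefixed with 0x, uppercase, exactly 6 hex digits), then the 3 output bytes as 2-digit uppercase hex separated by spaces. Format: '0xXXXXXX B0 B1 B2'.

Answer: 0xC377BC C3 77 BC

Derivation:
Sextets: w=48, 3=55, e=30, 8=60
24-bit: (48<<18) | (55<<12) | (30<<6) | 60
      = 0xC00000 | 0x037000 | 0x000780 | 0x00003C
      = 0xC377BC
Bytes: (v>>16)&0xFF=C3, (v>>8)&0xFF=77, v&0xFF=BC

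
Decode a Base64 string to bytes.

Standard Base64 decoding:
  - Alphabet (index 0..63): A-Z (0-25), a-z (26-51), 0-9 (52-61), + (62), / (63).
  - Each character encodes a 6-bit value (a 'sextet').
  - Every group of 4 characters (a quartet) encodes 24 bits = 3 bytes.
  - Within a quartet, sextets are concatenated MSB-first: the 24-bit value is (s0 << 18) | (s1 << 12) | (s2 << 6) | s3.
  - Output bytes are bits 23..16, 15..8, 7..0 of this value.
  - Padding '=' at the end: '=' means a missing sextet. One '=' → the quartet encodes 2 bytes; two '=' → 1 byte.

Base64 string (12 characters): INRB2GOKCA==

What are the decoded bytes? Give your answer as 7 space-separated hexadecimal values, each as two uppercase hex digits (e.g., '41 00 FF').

After char 0 ('I'=8): chars_in_quartet=1 acc=0x8 bytes_emitted=0
After char 1 ('N'=13): chars_in_quartet=2 acc=0x20D bytes_emitted=0
After char 2 ('R'=17): chars_in_quartet=3 acc=0x8351 bytes_emitted=0
After char 3 ('B'=1): chars_in_quartet=4 acc=0x20D441 -> emit 20 D4 41, reset; bytes_emitted=3
After char 4 ('2'=54): chars_in_quartet=1 acc=0x36 bytes_emitted=3
After char 5 ('G'=6): chars_in_quartet=2 acc=0xD86 bytes_emitted=3
After char 6 ('O'=14): chars_in_quartet=3 acc=0x3618E bytes_emitted=3
After char 7 ('K'=10): chars_in_quartet=4 acc=0xD8638A -> emit D8 63 8A, reset; bytes_emitted=6
After char 8 ('C'=2): chars_in_quartet=1 acc=0x2 bytes_emitted=6
After char 9 ('A'=0): chars_in_quartet=2 acc=0x80 bytes_emitted=6
Padding '==': partial quartet acc=0x80 -> emit 08; bytes_emitted=7

Answer: 20 D4 41 D8 63 8A 08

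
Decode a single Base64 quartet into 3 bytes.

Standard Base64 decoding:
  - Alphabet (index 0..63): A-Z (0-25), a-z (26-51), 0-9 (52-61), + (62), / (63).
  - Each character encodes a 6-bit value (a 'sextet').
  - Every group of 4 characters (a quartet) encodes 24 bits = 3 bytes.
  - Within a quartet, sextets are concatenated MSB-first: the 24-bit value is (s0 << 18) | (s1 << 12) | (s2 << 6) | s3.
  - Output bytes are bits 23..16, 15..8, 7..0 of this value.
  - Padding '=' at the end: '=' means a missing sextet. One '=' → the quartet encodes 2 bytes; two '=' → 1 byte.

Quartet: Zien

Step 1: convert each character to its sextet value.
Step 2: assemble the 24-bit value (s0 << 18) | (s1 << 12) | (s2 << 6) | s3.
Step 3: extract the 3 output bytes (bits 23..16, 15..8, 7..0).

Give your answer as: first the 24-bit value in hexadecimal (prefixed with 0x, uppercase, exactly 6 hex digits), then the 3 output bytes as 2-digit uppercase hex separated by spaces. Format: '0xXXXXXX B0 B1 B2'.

Sextets: Z=25, i=34, e=30, n=39
24-bit: (25<<18) | (34<<12) | (30<<6) | 39
      = 0x640000 | 0x022000 | 0x000780 | 0x000027
      = 0x6627A7
Bytes: (v>>16)&0xFF=66, (v>>8)&0xFF=27, v&0xFF=A7

Answer: 0x6627A7 66 27 A7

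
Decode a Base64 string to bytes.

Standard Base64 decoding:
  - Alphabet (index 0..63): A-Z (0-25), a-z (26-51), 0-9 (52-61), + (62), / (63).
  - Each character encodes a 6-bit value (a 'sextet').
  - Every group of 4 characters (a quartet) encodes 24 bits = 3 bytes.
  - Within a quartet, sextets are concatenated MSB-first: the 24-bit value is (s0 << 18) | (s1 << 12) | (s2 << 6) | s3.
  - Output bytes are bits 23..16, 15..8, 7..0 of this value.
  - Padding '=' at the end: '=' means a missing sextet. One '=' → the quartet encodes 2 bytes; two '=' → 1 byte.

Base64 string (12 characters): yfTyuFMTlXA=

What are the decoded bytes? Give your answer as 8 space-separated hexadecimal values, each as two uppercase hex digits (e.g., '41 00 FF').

After char 0 ('y'=50): chars_in_quartet=1 acc=0x32 bytes_emitted=0
After char 1 ('f'=31): chars_in_quartet=2 acc=0xC9F bytes_emitted=0
After char 2 ('T'=19): chars_in_quartet=3 acc=0x327D3 bytes_emitted=0
After char 3 ('y'=50): chars_in_quartet=4 acc=0xC9F4F2 -> emit C9 F4 F2, reset; bytes_emitted=3
After char 4 ('u'=46): chars_in_quartet=1 acc=0x2E bytes_emitted=3
After char 5 ('F'=5): chars_in_quartet=2 acc=0xB85 bytes_emitted=3
After char 6 ('M'=12): chars_in_quartet=3 acc=0x2E14C bytes_emitted=3
After char 7 ('T'=19): chars_in_quartet=4 acc=0xB85313 -> emit B8 53 13, reset; bytes_emitted=6
After char 8 ('l'=37): chars_in_quartet=1 acc=0x25 bytes_emitted=6
After char 9 ('X'=23): chars_in_quartet=2 acc=0x957 bytes_emitted=6
After char 10 ('A'=0): chars_in_quartet=3 acc=0x255C0 bytes_emitted=6
Padding '=': partial quartet acc=0x255C0 -> emit 95 70; bytes_emitted=8

Answer: C9 F4 F2 B8 53 13 95 70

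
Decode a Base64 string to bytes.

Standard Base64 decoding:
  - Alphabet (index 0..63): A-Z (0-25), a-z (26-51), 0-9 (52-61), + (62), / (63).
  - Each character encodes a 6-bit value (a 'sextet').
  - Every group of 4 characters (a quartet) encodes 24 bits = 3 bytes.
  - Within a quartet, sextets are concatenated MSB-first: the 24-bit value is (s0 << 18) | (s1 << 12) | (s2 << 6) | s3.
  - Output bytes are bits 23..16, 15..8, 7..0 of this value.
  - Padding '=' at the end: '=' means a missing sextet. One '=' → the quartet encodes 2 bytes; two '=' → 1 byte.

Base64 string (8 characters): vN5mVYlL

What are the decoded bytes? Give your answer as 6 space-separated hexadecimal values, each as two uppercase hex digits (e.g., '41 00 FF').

After char 0 ('v'=47): chars_in_quartet=1 acc=0x2F bytes_emitted=0
After char 1 ('N'=13): chars_in_quartet=2 acc=0xBCD bytes_emitted=0
After char 2 ('5'=57): chars_in_quartet=3 acc=0x2F379 bytes_emitted=0
After char 3 ('m'=38): chars_in_quartet=4 acc=0xBCDE66 -> emit BC DE 66, reset; bytes_emitted=3
After char 4 ('V'=21): chars_in_quartet=1 acc=0x15 bytes_emitted=3
After char 5 ('Y'=24): chars_in_quartet=2 acc=0x558 bytes_emitted=3
After char 6 ('l'=37): chars_in_quartet=3 acc=0x15625 bytes_emitted=3
After char 7 ('L'=11): chars_in_quartet=4 acc=0x55894B -> emit 55 89 4B, reset; bytes_emitted=6

Answer: BC DE 66 55 89 4B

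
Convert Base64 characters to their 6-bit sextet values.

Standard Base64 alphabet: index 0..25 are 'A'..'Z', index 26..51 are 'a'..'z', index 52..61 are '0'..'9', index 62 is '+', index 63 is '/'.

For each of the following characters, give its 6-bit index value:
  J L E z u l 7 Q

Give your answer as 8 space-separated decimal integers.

Answer: 9 11 4 51 46 37 59 16

Derivation:
'J': A..Z range, ord('J') − ord('A') = 9
'L': A..Z range, ord('L') − ord('A') = 11
'E': A..Z range, ord('E') − ord('A') = 4
'z': a..z range, 26 + ord('z') − ord('a') = 51
'u': a..z range, 26 + ord('u') − ord('a') = 46
'l': a..z range, 26 + ord('l') − ord('a') = 37
'7': 0..9 range, 52 + ord('7') − ord('0') = 59
'Q': A..Z range, ord('Q') − ord('A') = 16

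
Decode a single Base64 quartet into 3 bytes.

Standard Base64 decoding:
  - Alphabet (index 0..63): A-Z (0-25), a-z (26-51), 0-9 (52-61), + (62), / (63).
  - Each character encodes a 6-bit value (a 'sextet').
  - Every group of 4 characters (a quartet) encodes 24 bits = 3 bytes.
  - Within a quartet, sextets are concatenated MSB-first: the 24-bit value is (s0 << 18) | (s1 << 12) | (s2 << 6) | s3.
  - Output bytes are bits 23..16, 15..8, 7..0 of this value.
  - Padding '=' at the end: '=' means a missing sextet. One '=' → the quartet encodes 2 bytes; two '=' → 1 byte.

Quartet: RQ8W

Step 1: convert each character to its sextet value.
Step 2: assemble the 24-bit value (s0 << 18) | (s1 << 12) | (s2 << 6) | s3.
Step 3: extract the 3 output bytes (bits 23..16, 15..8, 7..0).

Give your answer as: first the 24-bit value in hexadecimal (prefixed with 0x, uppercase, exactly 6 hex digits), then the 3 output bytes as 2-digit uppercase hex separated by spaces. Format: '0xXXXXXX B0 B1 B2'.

Sextets: R=17, Q=16, 8=60, W=22
24-bit: (17<<18) | (16<<12) | (60<<6) | 22
      = 0x440000 | 0x010000 | 0x000F00 | 0x000016
      = 0x450F16
Bytes: (v>>16)&0xFF=45, (v>>8)&0xFF=0F, v&0xFF=16

Answer: 0x450F16 45 0F 16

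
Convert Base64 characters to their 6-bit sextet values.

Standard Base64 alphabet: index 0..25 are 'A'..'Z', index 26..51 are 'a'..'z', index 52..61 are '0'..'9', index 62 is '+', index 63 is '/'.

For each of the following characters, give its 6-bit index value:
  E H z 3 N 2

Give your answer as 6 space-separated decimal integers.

Answer: 4 7 51 55 13 54

Derivation:
'E': A..Z range, ord('E') − ord('A') = 4
'H': A..Z range, ord('H') − ord('A') = 7
'z': a..z range, 26 + ord('z') − ord('a') = 51
'3': 0..9 range, 52 + ord('3') − ord('0') = 55
'N': A..Z range, ord('N') − ord('A') = 13
'2': 0..9 range, 52 + ord('2') − ord('0') = 54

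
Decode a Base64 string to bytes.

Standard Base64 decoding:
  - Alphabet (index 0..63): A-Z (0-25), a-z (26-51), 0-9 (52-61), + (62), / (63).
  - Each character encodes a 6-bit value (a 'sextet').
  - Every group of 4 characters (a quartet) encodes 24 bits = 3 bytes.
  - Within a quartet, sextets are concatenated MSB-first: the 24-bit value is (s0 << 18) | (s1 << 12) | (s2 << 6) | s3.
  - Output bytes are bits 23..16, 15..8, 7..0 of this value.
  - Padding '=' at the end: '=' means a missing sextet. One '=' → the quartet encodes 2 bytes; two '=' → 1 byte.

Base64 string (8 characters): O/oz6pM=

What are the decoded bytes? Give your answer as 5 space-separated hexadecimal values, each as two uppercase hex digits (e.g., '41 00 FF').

Answer: 3B FA 33 EA 93

Derivation:
After char 0 ('O'=14): chars_in_quartet=1 acc=0xE bytes_emitted=0
After char 1 ('/'=63): chars_in_quartet=2 acc=0x3BF bytes_emitted=0
After char 2 ('o'=40): chars_in_quartet=3 acc=0xEFE8 bytes_emitted=0
After char 3 ('z'=51): chars_in_quartet=4 acc=0x3BFA33 -> emit 3B FA 33, reset; bytes_emitted=3
After char 4 ('6'=58): chars_in_quartet=1 acc=0x3A bytes_emitted=3
After char 5 ('p'=41): chars_in_quartet=2 acc=0xEA9 bytes_emitted=3
After char 6 ('M'=12): chars_in_quartet=3 acc=0x3AA4C bytes_emitted=3
Padding '=': partial quartet acc=0x3AA4C -> emit EA 93; bytes_emitted=5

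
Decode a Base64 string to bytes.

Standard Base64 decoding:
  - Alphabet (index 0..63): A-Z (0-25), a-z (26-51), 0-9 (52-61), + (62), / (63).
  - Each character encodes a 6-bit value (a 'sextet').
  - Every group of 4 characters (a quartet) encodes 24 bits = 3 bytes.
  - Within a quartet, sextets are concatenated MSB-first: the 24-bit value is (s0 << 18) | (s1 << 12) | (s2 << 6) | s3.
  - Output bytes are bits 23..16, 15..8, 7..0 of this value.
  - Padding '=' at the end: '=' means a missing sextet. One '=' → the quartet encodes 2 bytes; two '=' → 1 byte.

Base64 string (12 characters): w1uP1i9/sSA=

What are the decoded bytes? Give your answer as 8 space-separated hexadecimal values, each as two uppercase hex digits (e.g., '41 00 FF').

After char 0 ('w'=48): chars_in_quartet=1 acc=0x30 bytes_emitted=0
After char 1 ('1'=53): chars_in_quartet=2 acc=0xC35 bytes_emitted=0
After char 2 ('u'=46): chars_in_quartet=3 acc=0x30D6E bytes_emitted=0
After char 3 ('P'=15): chars_in_quartet=4 acc=0xC35B8F -> emit C3 5B 8F, reset; bytes_emitted=3
After char 4 ('1'=53): chars_in_quartet=1 acc=0x35 bytes_emitted=3
After char 5 ('i'=34): chars_in_quartet=2 acc=0xD62 bytes_emitted=3
After char 6 ('9'=61): chars_in_quartet=3 acc=0x358BD bytes_emitted=3
After char 7 ('/'=63): chars_in_quartet=4 acc=0xD62F7F -> emit D6 2F 7F, reset; bytes_emitted=6
After char 8 ('s'=44): chars_in_quartet=1 acc=0x2C bytes_emitted=6
After char 9 ('S'=18): chars_in_quartet=2 acc=0xB12 bytes_emitted=6
After char 10 ('A'=0): chars_in_quartet=3 acc=0x2C480 bytes_emitted=6
Padding '=': partial quartet acc=0x2C480 -> emit B1 20; bytes_emitted=8

Answer: C3 5B 8F D6 2F 7F B1 20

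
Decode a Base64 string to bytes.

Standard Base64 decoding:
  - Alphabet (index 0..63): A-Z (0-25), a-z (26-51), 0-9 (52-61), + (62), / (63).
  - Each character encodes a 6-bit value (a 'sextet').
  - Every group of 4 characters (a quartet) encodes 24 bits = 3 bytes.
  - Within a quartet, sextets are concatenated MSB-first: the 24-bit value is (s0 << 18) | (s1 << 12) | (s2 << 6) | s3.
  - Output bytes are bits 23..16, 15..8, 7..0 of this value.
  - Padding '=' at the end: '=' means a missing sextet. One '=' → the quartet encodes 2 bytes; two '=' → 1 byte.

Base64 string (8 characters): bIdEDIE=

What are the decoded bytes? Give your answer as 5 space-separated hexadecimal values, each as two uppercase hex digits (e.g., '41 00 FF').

Answer: 6C 87 44 0C 81

Derivation:
After char 0 ('b'=27): chars_in_quartet=1 acc=0x1B bytes_emitted=0
After char 1 ('I'=8): chars_in_quartet=2 acc=0x6C8 bytes_emitted=0
After char 2 ('d'=29): chars_in_quartet=3 acc=0x1B21D bytes_emitted=0
After char 3 ('E'=4): chars_in_quartet=4 acc=0x6C8744 -> emit 6C 87 44, reset; bytes_emitted=3
After char 4 ('D'=3): chars_in_quartet=1 acc=0x3 bytes_emitted=3
After char 5 ('I'=8): chars_in_quartet=2 acc=0xC8 bytes_emitted=3
After char 6 ('E'=4): chars_in_quartet=3 acc=0x3204 bytes_emitted=3
Padding '=': partial quartet acc=0x3204 -> emit 0C 81; bytes_emitted=5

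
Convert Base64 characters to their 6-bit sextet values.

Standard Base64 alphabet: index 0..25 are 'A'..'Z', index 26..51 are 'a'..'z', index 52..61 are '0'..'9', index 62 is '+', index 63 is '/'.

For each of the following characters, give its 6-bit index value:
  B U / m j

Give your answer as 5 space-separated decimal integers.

Answer: 1 20 63 38 35

Derivation:
'B': A..Z range, ord('B') − ord('A') = 1
'U': A..Z range, ord('U') − ord('A') = 20
'/': index 63
'm': a..z range, 26 + ord('m') − ord('a') = 38
'j': a..z range, 26 + ord('j') − ord('a') = 35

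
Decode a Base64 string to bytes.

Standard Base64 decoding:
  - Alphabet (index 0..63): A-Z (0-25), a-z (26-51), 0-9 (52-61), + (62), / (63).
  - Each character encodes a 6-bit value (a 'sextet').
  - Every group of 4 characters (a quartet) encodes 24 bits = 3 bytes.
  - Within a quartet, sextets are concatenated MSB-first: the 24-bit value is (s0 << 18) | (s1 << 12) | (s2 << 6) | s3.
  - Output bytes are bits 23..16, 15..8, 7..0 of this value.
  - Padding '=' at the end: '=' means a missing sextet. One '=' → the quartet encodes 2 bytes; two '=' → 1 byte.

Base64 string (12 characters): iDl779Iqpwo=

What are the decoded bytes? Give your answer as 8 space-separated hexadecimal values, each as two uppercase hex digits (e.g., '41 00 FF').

Answer: 88 39 7B EF D2 2A A7 0A

Derivation:
After char 0 ('i'=34): chars_in_quartet=1 acc=0x22 bytes_emitted=0
After char 1 ('D'=3): chars_in_quartet=2 acc=0x883 bytes_emitted=0
After char 2 ('l'=37): chars_in_quartet=3 acc=0x220E5 bytes_emitted=0
After char 3 ('7'=59): chars_in_quartet=4 acc=0x88397B -> emit 88 39 7B, reset; bytes_emitted=3
After char 4 ('7'=59): chars_in_quartet=1 acc=0x3B bytes_emitted=3
After char 5 ('9'=61): chars_in_quartet=2 acc=0xEFD bytes_emitted=3
After char 6 ('I'=8): chars_in_quartet=3 acc=0x3BF48 bytes_emitted=3
After char 7 ('q'=42): chars_in_quartet=4 acc=0xEFD22A -> emit EF D2 2A, reset; bytes_emitted=6
After char 8 ('p'=41): chars_in_quartet=1 acc=0x29 bytes_emitted=6
After char 9 ('w'=48): chars_in_quartet=2 acc=0xA70 bytes_emitted=6
After char 10 ('o'=40): chars_in_quartet=3 acc=0x29C28 bytes_emitted=6
Padding '=': partial quartet acc=0x29C28 -> emit A7 0A; bytes_emitted=8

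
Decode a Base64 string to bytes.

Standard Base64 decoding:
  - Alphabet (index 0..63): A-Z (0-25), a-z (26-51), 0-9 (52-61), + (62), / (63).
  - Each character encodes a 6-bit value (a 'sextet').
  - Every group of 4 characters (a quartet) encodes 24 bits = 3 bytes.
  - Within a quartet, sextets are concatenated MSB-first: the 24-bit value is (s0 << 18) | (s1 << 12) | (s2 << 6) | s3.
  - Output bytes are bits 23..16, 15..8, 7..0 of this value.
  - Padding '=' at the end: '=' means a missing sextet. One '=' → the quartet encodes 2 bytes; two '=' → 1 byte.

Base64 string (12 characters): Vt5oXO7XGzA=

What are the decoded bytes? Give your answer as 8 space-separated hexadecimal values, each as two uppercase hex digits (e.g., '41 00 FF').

Answer: 56 DE 68 5C EE D7 1B 30

Derivation:
After char 0 ('V'=21): chars_in_quartet=1 acc=0x15 bytes_emitted=0
After char 1 ('t'=45): chars_in_quartet=2 acc=0x56D bytes_emitted=0
After char 2 ('5'=57): chars_in_quartet=3 acc=0x15B79 bytes_emitted=0
After char 3 ('o'=40): chars_in_quartet=4 acc=0x56DE68 -> emit 56 DE 68, reset; bytes_emitted=3
After char 4 ('X'=23): chars_in_quartet=1 acc=0x17 bytes_emitted=3
After char 5 ('O'=14): chars_in_quartet=2 acc=0x5CE bytes_emitted=3
After char 6 ('7'=59): chars_in_quartet=3 acc=0x173BB bytes_emitted=3
After char 7 ('X'=23): chars_in_quartet=4 acc=0x5CEED7 -> emit 5C EE D7, reset; bytes_emitted=6
After char 8 ('G'=6): chars_in_quartet=1 acc=0x6 bytes_emitted=6
After char 9 ('z'=51): chars_in_quartet=2 acc=0x1B3 bytes_emitted=6
After char 10 ('A'=0): chars_in_quartet=3 acc=0x6CC0 bytes_emitted=6
Padding '=': partial quartet acc=0x6CC0 -> emit 1B 30; bytes_emitted=8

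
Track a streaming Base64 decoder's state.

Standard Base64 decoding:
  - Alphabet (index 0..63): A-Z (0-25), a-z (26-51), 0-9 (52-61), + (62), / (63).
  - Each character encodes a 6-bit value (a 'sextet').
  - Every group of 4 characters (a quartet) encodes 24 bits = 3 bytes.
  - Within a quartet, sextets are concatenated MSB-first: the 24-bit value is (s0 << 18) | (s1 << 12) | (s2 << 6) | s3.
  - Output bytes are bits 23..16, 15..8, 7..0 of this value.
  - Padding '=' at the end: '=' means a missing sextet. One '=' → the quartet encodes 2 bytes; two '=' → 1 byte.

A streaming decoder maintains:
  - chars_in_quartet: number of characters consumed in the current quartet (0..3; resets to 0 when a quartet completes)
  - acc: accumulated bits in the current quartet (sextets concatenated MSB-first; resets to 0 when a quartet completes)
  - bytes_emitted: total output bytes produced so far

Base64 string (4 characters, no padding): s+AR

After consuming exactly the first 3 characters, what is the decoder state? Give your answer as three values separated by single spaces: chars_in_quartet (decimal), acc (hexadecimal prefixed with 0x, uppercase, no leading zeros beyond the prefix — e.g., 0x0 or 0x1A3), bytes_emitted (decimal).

After char 0 ('s'=44): chars_in_quartet=1 acc=0x2C bytes_emitted=0
After char 1 ('+'=62): chars_in_quartet=2 acc=0xB3E bytes_emitted=0
After char 2 ('A'=0): chars_in_quartet=3 acc=0x2CF80 bytes_emitted=0

Answer: 3 0x2CF80 0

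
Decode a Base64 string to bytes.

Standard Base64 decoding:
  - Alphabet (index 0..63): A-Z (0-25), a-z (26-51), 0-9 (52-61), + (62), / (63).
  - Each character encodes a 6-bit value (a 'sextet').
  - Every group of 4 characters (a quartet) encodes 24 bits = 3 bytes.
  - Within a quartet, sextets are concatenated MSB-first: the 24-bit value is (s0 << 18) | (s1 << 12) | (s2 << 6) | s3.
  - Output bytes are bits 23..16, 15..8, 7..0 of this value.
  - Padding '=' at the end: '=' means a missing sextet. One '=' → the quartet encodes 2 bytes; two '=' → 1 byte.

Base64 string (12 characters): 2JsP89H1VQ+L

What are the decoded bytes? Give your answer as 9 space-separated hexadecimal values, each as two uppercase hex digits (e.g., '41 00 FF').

Answer: D8 9B 0F F3 D1 F5 55 0F 8B

Derivation:
After char 0 ('2'=54): chars_in_quartet=1 acc=0x36 bytes_emitted=0
After char 1 ('J'=9): chars_in_quartet=2 acc=0xD89 bytes_emitted=0
After char 2 ('s'=44): chars_in_quartet=3 acc=0x3626C bytes_emitted=0
After char 3 ('P'=15): chars_in_quartet=4 acc=0xD89B0F -> emit D8 9B 0F, reset; bytes_emitted=3
After char 4 ('8'=60): chars_in_quartet=1 acc=0x3C bytes_emitted=3
After char 5 ('9'=61): chars_in_quartet=2 acc=0xF3D bytes_emitted=3
After char 6 ('H'=7): chars_in_quartet=3 acc=0x3CF47 bytes_emitted=3
After char 7 ('1'=53): chars_in_quartet=4 acc=0xF3D1F5 -> emit F3 D1 F5, reset; bytes_emitted=6
After char 8 ('V'=21): chars_in_quartet=1 acc=0x15 bytes_emitted=6
After char 9 ('Q'=16): chars_in_quartet=2 acc=0x550 bytes_emitted=6
After char 10 ('+'=62): chars_in_quartet=3 acc=0x1543E bytes_emitted=6
After char 11 ('L'=11): chars_in_quartet=4 acc=0x550F8B -> emit 55 0F 8B, reset; bytes_emitted=9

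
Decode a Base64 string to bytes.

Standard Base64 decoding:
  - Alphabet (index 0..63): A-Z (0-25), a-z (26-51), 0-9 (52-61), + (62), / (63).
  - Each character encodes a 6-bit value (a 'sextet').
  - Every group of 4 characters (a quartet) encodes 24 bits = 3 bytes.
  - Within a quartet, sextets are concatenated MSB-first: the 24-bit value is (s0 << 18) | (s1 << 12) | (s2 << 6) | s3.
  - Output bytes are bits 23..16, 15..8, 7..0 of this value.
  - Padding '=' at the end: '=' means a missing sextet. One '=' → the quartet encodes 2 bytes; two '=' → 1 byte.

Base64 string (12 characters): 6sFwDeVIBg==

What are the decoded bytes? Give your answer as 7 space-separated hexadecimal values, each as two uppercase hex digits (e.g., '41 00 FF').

After char 0 ('6'=58): chars_in_quartet=1 acc=0x3A bytes_emitted=0
After char 1 ('s'=44): chars_in_quartet=2 acc=0xEAC bytes_emitted=0
After char 2 ('F'=5): chars_in_quartet=3 acc=0x3AB05 bytes_emitted=0
After char 3 ('w'=48): chars_in_quartet=4 acc=0xEAC170 -> emit EA C1 70, reset; bytes_emitted=3
After char 4 ('D'=3): chars_in_quartet=1 acc=0x3 bytes_emitted=3
After char 5 ('e'=30): chars_in_quartet=2 acc=0xDE bytes_emitted=3
After char 6 ('V'=21): chars_in_quartet=3 acc=0x3795 bytes_emitted=3
After char 7 ('I'=8): chars_in_quartet=4 acc=0xDE548 -> emit 0D E5 48, reset; bytes_emitted=6
After char 8 ('B'=1): chars_in_quartet=1 acc=0x1 bytes_emitted=6
After char 9 ('g'=32): chars_in_quartet=2 acc=0x60 bytes_emitted=6
Padding '==': partial quartet acc=0x60 -> emit 06; bytes_emitted=7

Answer: EA C1 70 0D E5 48 06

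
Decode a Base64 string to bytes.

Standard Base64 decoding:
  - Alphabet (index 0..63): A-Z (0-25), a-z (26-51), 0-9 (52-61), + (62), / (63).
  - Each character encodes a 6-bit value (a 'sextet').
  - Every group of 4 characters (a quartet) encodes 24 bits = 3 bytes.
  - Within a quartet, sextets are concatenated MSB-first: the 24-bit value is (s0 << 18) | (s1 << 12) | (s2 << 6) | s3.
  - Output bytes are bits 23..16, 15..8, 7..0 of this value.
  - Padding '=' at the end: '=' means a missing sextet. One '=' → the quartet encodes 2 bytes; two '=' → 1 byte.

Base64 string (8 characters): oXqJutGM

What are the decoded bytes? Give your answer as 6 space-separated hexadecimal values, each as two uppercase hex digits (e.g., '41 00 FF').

After char 0 ('o'=40): chars_in_quartet=1 acc=0x28 bytes_emitted=0
After char 1 ('X'=23): chars_in_quartet=2 acc=0xA17 bytes_emitted=0
After char 2 ('q'=42): chars_in_quartet=3 acc=0x285EA bytes_emitted=0
After char 3 ('J'=9): chars_in_quartet=4 acc=0xA17A89 -> emit A1 7A 89, reset; bytes_emitted=3
After char 4 ('u'=46): chars_in_quartet=1 acc=0x2E bytes_emitted=3
After char 5 ('t'=45): chars_in_quartet=2 acc=0xBAD bytes_emitted=3
After char 6 ('G'=6): chars_in_quartet=3 acc=0x2EB46 bytes_emitted=3
After char 7 ('M'=12): chars_in_quartet=4 acc=0xBAD18C -> emit BA D1 8C, reset; bytes_emitted=6

Answer: A1 7A 89 BA D1 8C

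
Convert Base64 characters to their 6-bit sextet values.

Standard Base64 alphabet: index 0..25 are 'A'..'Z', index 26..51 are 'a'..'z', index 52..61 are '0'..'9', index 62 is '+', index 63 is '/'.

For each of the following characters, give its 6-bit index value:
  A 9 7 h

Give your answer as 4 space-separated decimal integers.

'A': A..Z range, ord('A') − ord('A') = 0
'9': 0..9 range, 52 + ord('9') − ord('0') = 61
'7': 0..9 range, 52 + ord('7') − ord('0') = 59
'h': a..z range, 26 + ord('h') − ord('a') = 33

Answer: 0 61 59 33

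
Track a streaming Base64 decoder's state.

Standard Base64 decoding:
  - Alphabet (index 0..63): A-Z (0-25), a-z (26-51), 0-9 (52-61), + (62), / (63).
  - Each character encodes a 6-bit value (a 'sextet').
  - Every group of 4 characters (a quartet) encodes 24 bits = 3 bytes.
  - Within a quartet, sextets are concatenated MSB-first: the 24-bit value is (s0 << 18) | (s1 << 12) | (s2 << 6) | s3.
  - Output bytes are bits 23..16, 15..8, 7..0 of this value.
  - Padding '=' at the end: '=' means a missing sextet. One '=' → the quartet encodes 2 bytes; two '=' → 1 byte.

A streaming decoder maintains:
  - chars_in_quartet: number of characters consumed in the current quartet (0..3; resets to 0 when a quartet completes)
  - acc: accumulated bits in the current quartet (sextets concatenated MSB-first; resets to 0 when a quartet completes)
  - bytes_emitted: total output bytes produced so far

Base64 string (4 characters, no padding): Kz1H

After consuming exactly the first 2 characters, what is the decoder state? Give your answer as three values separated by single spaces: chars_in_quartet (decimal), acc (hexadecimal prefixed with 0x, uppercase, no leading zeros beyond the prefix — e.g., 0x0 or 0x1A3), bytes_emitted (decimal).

Answer: 2 0x2B3 0

Derivation:
After char 0 ('K'=10): chars_in_quartet=1 acc=0xA bytes_emitted=0
After char 1 ('z'=51): chars_in_quartet=2 acc=0x2B3 bytes_emitted=0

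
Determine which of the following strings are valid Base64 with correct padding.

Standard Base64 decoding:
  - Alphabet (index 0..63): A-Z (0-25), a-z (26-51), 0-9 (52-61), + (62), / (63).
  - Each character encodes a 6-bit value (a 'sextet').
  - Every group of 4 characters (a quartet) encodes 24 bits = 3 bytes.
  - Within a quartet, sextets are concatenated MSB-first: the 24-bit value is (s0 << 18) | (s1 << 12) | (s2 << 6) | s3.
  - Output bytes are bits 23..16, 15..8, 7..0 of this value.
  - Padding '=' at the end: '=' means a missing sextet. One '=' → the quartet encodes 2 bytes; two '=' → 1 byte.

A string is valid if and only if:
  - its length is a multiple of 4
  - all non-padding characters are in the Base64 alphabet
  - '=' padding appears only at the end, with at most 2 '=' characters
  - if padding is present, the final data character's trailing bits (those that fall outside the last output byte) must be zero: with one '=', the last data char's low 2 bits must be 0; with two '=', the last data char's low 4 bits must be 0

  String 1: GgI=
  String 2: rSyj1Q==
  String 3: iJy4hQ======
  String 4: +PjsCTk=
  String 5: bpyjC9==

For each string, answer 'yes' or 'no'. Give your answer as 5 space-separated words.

Answer: yes yes no yes no

Derivation:
String 1: 'GgI=' → valid
String 2: 'rSyj1Q==' → valid
String 3: 'iJy4hQ======' → invalid (6 pad chars (max 2))
String 4: '+PjsCTk=' → valid
String 5: 'bpyjC9==' → invalid (bad trailing bits)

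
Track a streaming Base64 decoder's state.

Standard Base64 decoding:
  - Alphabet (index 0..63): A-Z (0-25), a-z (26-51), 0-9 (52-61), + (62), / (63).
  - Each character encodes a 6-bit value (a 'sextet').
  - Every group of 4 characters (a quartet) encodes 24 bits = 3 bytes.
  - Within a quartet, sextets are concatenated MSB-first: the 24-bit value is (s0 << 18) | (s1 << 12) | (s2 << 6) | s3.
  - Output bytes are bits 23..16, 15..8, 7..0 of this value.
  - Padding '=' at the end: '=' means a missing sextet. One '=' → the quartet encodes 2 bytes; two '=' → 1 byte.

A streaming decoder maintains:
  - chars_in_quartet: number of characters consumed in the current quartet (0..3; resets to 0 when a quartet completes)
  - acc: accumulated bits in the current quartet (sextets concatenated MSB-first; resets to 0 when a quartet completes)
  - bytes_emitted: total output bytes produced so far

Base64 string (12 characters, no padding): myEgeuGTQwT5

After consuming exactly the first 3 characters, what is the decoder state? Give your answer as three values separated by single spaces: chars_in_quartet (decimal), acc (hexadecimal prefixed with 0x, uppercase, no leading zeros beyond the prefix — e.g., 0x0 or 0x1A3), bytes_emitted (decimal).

Answer: 3 0x26C84 0

Derivation:
After char 0 ('m'=38): chars_in_quartet=1 acc=0x26 bytes_emitted=0
After char 1 ('y'=50): chars_in_quartet=2 acc=0x9B2 bytes_emitted=0
After char 2 ('E'=4): chars_in_quartet=3 acc=0x26C84 bytes_emitted=0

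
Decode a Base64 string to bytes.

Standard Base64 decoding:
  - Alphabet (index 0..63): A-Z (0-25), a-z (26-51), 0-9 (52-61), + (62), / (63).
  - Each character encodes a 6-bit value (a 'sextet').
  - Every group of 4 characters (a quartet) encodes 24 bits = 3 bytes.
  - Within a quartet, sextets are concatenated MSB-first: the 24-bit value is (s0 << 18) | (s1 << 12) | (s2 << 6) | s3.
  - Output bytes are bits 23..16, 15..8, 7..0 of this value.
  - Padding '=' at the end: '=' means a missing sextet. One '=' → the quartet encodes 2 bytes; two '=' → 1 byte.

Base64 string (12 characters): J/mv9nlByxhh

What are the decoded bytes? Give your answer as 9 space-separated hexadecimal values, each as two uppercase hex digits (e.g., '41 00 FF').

Answer: 27 F9 AF F6 79 41 CB 18 61

Derivation:
After char 0 ('J'=9): chars_in_quartet=1 acc=0x9 bytes_emitted=0
After char 1 ('/'=63): chars_in_quartet=2 acc=0x27F bytes_emitted=0
After char 2 ('m'=38): chars_in_quartet=3 acc=0x9FE6 bytes_emitted=0
After char 3 ('v'=47): chars_in_quartet=4 acc=0x27F9AF -> emit 27 F9 AF, reset; bytes_emitted=3
After char 4 ('9'=61): chars_in_quartet=1 acc=0x3D bytes_emitted=3
After char 5 ('n'=39): chars_in_quartet=2 acc=0xF67 bytes_emitted=3
After char 6 ('l'=37): chars_in_quartet=3 acc=0x3D9E5 bytes_emitted=3
After char 7 ('B'=1): chars_in_quartet=4 acc=0xF67941 -> emit F6 79 41, reset; bytes_emitted=6
After char 8 ('y'=50): chars_in_quartet=1 acc=0x32 bytes_emitted=6
After char 9 ('x'=49): chars_in_quartet=2 acc=0xCB1 bytes_emitted=6
After char 10 ('h'=33): chars_in_quartet=3 acc=0x32C61 bytes_emitted=6
After char 11 ('h'=33): chars_in_quartet=4 acc=0xCB1861 -> emit CB 18 61, reset; bytes_emitted=9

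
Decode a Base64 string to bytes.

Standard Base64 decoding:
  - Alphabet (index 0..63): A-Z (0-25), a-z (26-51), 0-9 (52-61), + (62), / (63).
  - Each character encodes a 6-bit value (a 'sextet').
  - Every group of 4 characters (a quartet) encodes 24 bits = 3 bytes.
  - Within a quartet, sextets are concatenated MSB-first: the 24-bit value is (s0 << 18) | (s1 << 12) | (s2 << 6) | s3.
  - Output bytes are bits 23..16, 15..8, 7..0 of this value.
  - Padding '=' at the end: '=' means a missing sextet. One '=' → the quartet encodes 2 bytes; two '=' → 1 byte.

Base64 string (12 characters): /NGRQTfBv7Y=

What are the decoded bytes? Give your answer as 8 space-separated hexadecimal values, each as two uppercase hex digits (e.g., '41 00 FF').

Answer: FC D1 91 41 37 C1 BF B6

Derivation:
After char 0 ('/'=63): chars_in_quartet=1 acc=0x3F bytes_emitted=0
After char 1 ('N'=13): chars_in_quartet=2 acc=0xFCD bytes_emitted=0
After char 2 ('G'=6): chars_in_quartet=3 acc=0x3F346 bytes_emitted=0
After char 3 ('R'=17): chars_in_quartet=4 acc=0xFCD191 -> emit FC D1 91, reset; bytes_emitted=3
After char 4 ('Q'=16): chars_in_quartet=1 acc=0x10 bytes_emitted=3
After char 5 ('T'=19): chars_in_quartet=2 acc=0x413 bytes_emitted=3
After char 6 ('f'=31): chars_in_quartet=3 acc=0x104DF bytes_emitted=3
After char 7 ('B'=1): chars_in_quartet=4 acc=0x4137C1 -> emit 41 37 C1, reset; bytes_emitted=6
After char 8 ('v'=47): chars_in_quartet=1 acc=0x2F bytes_emitted=6
After char 9 ('7'=59): chars_in_quartet=2 acc=0xBFB bytes_emitted=6
After char 10 ('Y'=24): chars_in_quartet=3 acc=0x2FED8 bytes_emitted=6
Padding '=': partial quartet acc=0x2FED8 -> emit BF B6; bytes_emitted=8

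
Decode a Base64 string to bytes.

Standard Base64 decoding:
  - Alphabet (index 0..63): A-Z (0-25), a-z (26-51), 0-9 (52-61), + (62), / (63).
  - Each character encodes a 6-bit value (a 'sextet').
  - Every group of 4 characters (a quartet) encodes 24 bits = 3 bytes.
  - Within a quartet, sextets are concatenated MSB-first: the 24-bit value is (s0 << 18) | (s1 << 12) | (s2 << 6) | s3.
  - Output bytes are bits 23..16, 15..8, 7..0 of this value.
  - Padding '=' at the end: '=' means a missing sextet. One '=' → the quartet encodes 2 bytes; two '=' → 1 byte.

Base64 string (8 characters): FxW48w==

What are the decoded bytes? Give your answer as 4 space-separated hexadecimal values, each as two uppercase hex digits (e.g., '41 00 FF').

After char 0 ('F'=5): chars_in_quartet=1 acc=0x5 bytes_emitted=0
After char 1 ('x'=49): chars_in_quartet=2 acc=0x171 bytes_emitted=0
After char 2 ('W'=22): chars_in_quartet=3 acc=0x5C56 bytes_emitted=0
After char 3 ('4'=56): chars_in_quartet=4 acc=0x1715B8 -> emit 17 15 B8, reset; bytes_emitted=3
After char 4 ('8'=60): chars_in_quartet=1 acc=0x3C bytes_emitted=3
After char 5 ('w'=48): chars_in_quartet=2 acc=0xF30 bytes_emitted=3
Padding '==': partial quartet acc=0xF30 -> emit F3; bytes_emitted=4

Answer: 17 15 B8 F3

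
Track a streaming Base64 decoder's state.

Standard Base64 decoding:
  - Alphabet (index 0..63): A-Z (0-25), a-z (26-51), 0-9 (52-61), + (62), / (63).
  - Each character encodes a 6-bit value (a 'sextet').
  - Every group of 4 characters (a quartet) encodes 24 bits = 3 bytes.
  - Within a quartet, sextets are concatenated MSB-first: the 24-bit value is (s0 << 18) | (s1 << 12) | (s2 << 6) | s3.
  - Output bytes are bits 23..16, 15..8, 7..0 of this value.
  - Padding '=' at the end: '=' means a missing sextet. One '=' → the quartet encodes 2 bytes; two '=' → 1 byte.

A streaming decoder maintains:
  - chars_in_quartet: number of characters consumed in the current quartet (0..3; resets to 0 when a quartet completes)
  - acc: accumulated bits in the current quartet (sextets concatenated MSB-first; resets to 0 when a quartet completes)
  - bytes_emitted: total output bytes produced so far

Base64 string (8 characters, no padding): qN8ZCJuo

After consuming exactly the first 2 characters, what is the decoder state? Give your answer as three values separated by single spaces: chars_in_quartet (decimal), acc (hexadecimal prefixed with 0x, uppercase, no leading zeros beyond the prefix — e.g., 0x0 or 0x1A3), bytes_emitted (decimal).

Answer: 2 0xA8D 0

Derivation:
After char 0 ('q'=42): chars_in_quartet=1 acc=0x2A bytes_emitted=0
After char 1 ('N'=13): chars_in_quartet=2 acc=0xA8D bytes_emitted=0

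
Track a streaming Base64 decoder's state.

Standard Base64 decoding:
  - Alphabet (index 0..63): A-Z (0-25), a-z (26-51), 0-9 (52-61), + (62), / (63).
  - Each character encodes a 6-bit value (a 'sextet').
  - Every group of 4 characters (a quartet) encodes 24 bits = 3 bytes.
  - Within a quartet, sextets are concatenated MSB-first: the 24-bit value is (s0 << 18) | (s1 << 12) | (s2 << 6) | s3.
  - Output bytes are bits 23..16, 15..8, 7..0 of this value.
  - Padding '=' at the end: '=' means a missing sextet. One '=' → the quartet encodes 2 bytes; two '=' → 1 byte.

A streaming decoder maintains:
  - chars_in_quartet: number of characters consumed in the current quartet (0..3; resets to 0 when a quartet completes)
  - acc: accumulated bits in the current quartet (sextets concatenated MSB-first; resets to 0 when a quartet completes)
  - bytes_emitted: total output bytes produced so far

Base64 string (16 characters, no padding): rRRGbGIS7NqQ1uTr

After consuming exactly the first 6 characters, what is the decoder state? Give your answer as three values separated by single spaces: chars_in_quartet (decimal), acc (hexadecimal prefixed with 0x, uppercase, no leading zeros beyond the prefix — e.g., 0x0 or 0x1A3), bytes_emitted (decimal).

Answer: 2 0x6C6 3

Derivation:
After char 0 ('r'=43): chars_in_quartet=1 acc=0x2B bytes_emitted=0
After char 1 ('R'=17): chars_in_quartet=2 acc=0xAD1 bytes_emitted=0
After char 2 ('R'=17): chars_in_quartet=3 acc=0x2B451 bytes_emitted=0
After char 3 ('G'=6): chars_in_quartet=4 acc=0xAD1446 -> emit AD 14 46, reset; bytes_emitted=3
After char 4 ('b'=27): chars_in_quartet=1 acc=0x1B bytes_emitted=3
After char 5 ('G'=6): chars_in_quartet=2 acc=0x6C6 bytes_emitted=3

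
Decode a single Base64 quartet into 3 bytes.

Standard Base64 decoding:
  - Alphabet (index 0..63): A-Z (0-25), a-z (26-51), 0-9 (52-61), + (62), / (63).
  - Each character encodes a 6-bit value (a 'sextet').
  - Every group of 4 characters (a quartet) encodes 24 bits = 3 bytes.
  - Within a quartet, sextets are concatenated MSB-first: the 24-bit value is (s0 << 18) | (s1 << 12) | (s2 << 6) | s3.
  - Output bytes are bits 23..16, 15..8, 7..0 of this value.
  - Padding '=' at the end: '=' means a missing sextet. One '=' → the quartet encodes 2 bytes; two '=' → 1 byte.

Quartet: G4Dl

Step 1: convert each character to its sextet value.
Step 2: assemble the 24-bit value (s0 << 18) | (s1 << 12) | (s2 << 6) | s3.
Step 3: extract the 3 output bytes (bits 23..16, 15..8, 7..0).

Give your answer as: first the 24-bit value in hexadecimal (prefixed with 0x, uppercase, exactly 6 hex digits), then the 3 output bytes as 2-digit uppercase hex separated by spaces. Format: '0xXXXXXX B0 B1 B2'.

Answer: 0x1B80E5 1B 80 E5

Derivation:
Sextets: G=6, 4=56, D=3, l=37
24-bit: (6<<18) | (56<<12) | (3<<6) | 37
      = 0x180000 | 0x038000 | 0x0000C0 | 0x000025
      = 0x1B80E5
Bytes: (v>>16)&0xFF=1B, (v>>8)&0xFF=80, v&0xFF=E5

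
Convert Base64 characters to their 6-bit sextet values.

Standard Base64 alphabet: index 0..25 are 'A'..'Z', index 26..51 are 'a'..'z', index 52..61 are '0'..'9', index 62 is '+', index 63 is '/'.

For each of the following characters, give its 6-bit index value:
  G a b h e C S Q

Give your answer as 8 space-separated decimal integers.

Answer: 6 26 27 33 30 2 18 16

Derivation:
'G': A..Z range, ord('G') − ord('A') = 6
'a': a..z range, 26 + ord('a') − ord('a') = 26
'b': a..z range, 26 + ord('b') − ord('a') = 27
'h': a..z range, 26 + ord('h') − ord('a') = 33
'e': a..z range, 26 + ord('e') − ord('a') = 30
'C': A..Z range, ord('C') − ord('A') = 2
'S': A..Z range, ord('S') − ord('A') = 18
'Q': A..Z range, ord('Q') − ord('A') = 16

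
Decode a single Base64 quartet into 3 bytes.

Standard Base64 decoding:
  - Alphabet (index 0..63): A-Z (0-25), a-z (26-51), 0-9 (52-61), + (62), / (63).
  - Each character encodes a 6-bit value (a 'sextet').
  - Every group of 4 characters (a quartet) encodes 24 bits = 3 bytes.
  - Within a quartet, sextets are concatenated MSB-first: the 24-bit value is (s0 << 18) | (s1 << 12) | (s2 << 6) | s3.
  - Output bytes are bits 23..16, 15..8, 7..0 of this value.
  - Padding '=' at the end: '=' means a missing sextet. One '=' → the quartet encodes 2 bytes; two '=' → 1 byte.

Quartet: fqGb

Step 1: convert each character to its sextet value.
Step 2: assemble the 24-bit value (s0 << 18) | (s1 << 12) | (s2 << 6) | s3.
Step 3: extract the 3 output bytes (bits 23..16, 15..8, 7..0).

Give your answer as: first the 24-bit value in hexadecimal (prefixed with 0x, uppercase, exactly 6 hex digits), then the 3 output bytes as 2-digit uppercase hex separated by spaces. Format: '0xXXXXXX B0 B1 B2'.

Sextets: f=31, q=42, G=6, b=27
24-bit: (31<<18) | (42<<12) | (6<<6) | 27
      = 0x7C0000 | 0x02A000 | 0x000180 | 0x00001B
      = 0x7EA19B
Bytes: (v>>16)&0xFF=7E, (v>>8)&0xFF=A1, v&0xFF=9B

Answer: 0x7EA19B 7E A1 9B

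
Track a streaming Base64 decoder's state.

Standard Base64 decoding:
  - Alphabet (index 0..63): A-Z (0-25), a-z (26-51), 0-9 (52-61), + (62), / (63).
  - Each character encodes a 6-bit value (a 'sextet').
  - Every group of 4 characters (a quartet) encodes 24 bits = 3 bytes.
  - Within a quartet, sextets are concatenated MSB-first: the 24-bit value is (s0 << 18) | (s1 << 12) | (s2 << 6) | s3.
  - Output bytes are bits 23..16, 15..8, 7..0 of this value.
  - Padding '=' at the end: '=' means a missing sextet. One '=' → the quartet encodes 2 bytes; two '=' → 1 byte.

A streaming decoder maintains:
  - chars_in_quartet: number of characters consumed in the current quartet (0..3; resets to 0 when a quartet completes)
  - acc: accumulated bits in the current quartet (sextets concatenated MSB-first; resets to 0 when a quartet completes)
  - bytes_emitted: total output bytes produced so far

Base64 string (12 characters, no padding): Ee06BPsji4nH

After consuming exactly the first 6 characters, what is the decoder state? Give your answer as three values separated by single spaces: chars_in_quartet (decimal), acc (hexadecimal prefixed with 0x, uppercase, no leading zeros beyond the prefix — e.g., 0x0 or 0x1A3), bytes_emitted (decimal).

After char 0 ('E'=4): chars_in_quartet=1 acc=0x4 bytes_emitted=0
After char 1 ('e'=30): chars_in_quartet=2 acc=0x11E bytes_emitted=0
After char 2 ('0'=52): chars_in_quartet=3 acc=0x47B4 bytes_emitted=0
After char 3 ('6'=58): chars_in_quartet=4 acc=0x11ED3A -> emit 11 ED 3A, reset; bytes_emitted=3
After char 4 ('B'=1): chars_in_quartet=1 acc=0x1 bytes_emitted=3
After char 5 ('P'=15): chars_in_quartet=2 acc=0x4F bytes_emitted=3

Answer: 2 0x4F 3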